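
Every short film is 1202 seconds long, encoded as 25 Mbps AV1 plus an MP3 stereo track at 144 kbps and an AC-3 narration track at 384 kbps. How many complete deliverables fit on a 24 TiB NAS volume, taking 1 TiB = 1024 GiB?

Audio total: 144 + 384 = 528 kbps = 0.528 Mbps.
Total bitrate: 25.528 Mbps.
Per item: 25.528 Mbps × 1202 s = 30,685 Mb = 3,836 MB.
Capacity: 24 TiB = 211,106,233 Mb; 6879.86 items → 6879 complete.

6879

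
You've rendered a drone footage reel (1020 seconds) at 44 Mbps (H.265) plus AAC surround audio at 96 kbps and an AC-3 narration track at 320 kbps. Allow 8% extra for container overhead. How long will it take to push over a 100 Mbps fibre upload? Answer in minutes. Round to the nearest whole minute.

Audio total: 96 + 320 = 416 kbps = 0.416 Mbps.
Total bitrate: 44.416 Mbps.
File: 44.416 Mbps × 1020 s = 45304.3 Mb.
With 8% container overhead: ×1.08. → 48928.7 Mb.
At 100 Mbps: 48928.7 / 100 = 489.3 s ≈ 8.15 minutes.

8 minutes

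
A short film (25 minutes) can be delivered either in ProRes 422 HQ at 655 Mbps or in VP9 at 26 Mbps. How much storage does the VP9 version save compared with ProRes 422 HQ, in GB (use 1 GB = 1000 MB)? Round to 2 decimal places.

117.94 GB

25 min = 1500 s
ProRes 422 HQ: 655.000 Mbps × 1500 s = 982500.0 Mb = 122.812 GB.
VP9: 26.000 Mbps × 1500 s = 39000.0 Mb = 4.875 GB.
Saving: 122.812 − 4.875 = 117.938 GB.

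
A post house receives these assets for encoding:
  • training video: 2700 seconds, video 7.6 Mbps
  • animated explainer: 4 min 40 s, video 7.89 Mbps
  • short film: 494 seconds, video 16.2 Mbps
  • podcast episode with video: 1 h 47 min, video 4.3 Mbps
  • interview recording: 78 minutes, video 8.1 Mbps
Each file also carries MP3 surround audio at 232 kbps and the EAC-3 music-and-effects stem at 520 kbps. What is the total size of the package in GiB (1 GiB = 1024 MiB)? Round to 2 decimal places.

Audio total: 232 + 520 = 752 kbps = 0.752 Mbps.
training video: 8.352 Mbps × 2700 s = 22550.4 Mb
animated explainer: 8.642 Mbps × 280 s = 2419.8 Mb
short film: 16.952 Mbps × 494 s = 8374.3 Mb
podcast episode with video: 5.052 Mbps × 6420 s = 32433.8 Mb
interview recording: 8.852 Mbps × 4680 s = 41427.4 Mb
Total: 107205.6 Mb = 13400.7 MB.
= 12.48 GiB.

12.48 GiB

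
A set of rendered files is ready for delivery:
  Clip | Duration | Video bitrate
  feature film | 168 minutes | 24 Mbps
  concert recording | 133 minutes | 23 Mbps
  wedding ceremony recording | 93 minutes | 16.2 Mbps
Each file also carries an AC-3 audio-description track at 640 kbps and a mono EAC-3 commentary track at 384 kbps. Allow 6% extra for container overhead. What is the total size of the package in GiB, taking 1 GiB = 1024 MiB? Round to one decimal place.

66.6 GiB

Audio total: 640 + 384 = 1024 kbps = 1.024 Mbps.
feature film: 25.024 Mbps × 10080 s × 1.06 = 267376.4 Mb
concert recording: 24.024 Mbps × 7980 s × 1.06 = 203214.2 Mb
wedding ceremony recording: 17.224 Mbps × 5580 s × 1.06 = 101876.5 Mb
Total: 572467.2 Mb = 71558.4 MB.
= 66.64 GiB.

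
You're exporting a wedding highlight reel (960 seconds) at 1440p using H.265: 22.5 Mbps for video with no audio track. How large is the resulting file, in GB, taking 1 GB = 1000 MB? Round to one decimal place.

2.7 GB

Total bitrate: 22.5 Mbps.
Stream data: 22.500 Mbps × 960 s = 21600.0 Mb.
21,600 Mb ÷ 8 = 2,700 MB → 2.700 GB.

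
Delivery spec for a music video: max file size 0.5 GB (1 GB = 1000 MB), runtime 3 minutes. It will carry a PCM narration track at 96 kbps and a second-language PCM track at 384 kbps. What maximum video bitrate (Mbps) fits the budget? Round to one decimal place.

Budget: 0.5 GB = 4000.0 Mb.
3 min = 180 s
Total bitrate budget: 4000.0 Mb / 180 s = 22.222 Mbps.
Audio total: 96 + 384 = 480 kbps = 0.480 Mbps.
Video: 22.222 − 0.480 = 21.742 Mbps.

21.7 Mbps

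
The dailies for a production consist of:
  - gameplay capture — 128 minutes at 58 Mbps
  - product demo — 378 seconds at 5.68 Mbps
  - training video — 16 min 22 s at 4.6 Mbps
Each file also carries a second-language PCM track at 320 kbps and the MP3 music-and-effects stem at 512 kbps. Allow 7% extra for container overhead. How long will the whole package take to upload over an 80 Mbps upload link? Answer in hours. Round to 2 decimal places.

1.71 hours

Audio total: 320 + 512 = 832 kbps = 0.832 Mbps.
gameplay capture: 58.832 Mbps × 7680 s × 1.07 = 483457.8 Mb
product demo: 6.512 Mbps × 378 s × 1.07 = 2633.8 Mb
training video: 5.432 Mbps × 982 s × 1.07 = 5707.6 Mb
Total: 491799.3 Mb = 61474.9 MB.
At 80 Mbps: 491799.3 / 80 = 6147 s ≈ 1.71 hours.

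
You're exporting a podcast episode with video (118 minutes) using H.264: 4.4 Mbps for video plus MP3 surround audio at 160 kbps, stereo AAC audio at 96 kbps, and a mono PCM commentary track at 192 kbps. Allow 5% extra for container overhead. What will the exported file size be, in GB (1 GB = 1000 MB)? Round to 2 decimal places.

118 min = 7080 s
Audio total: 160 + 96 + 192 = 448 kbps = 0.448 Mbps.
Total bitrate: 4.4 + 0.448 = 4.848 Mbps.
Stream data: 4.848 Mbps × 7080 s = 34323.8 Mb.
With 5% container overhead: ×1.05.
36,040 Mb ÷ 8 = 4,505 MB → 4.505 GB.

4.51 GB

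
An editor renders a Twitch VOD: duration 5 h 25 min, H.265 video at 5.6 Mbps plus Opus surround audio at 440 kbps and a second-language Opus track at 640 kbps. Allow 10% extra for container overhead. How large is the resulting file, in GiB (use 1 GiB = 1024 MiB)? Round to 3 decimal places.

5 h 25 min = 325 min = 19500 s
Audio total: 440 + 640 = 1080 kbps = 1.080 Mbps.
Total bitrate: 5.6 + 1.080 = 6.680 Mbps.
Stream data: 6.680 Mbps × 19500 s = 130260.0 Mb.
With 10% container overhead: ×1.10.
143,286 Mb = 17,910,750,000 bytes ÷ 1,073,741,824 = 16.68 GiB.

16.681 GiB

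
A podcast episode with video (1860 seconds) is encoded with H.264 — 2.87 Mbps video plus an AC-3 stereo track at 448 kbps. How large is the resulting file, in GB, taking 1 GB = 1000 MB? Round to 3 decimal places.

0.771 GB

Audio: 448 kbps = 0.448 Mbps.
Total bitrate: 2.87 + 0.448 = 3.318 Mbps.
Stream data: 3.318 Mbps × 1860 s = 6171.5 Mb.
6,171 Mb ÷ 8 = 771.4 MB → 0.7714 GB.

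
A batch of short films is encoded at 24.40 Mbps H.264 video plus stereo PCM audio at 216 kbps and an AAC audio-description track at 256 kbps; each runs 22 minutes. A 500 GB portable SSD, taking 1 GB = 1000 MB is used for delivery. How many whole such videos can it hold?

22 min = 1320 s
Audio total: 216 + 256 = 472 kbps = 0.472 Mbps.
Total bitrate: 24.872 Mbps.
Per item: 24.872 Mbps × 1320 s = 32,831 Mb = 4,104 MB.
Capacity: 500 GB = 4,000,000 Mb; 121.84 items → 121 complete.

121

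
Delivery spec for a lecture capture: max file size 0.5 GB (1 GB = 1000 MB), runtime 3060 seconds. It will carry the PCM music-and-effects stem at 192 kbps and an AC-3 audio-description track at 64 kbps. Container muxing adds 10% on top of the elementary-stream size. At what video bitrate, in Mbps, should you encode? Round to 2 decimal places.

Budget: 0.5 GB = 4000.0 Mb.
Stream payload after overhead: 4000.0 / 1.10 = 3636.4 Mb.
Total bitrate budget: 3636.4 Mb / 3060 s = 1.188 Mbps.
Audio total: 192 + 64 = 256 kbps = 0.256 Mbps.
Video: 1.188 − 0.256 = 0.932 Mbps.

0.93 Mbps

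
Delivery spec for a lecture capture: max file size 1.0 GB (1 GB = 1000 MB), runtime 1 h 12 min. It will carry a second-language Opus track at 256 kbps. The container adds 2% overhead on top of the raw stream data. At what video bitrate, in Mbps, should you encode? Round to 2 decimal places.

1.56 Mbps

Budget: 1.0 GB = 8000.0 Mb.
Stream payload after overhead: 8000.0 / 1.02 = 7843.1 Mb.
1 h 12 min = 72 min = 4320 s
Total bitrate budget: 7843.1 Mb / 4320 s = 1.816 Mbps.
Audio: 256 kbps = 0.256 Mbps.
Video: 1.816 − 0.256 = 1.560 Mbps.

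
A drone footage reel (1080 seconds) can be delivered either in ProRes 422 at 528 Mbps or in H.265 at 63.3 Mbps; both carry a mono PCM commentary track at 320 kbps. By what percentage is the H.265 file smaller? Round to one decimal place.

Audio: 320 kbps = 0.320 Mbps.
ProRes 422: 528.320 Mbps × 1080 s = 570585.6 Mb = 71.323 GB.
H.265: 63.620 Mbps × 1080 s = 68709.6 Mb = 8.589 GB.
Reduction: (1 − 8.589/71.323) × 100 = 87.96%.

88.0%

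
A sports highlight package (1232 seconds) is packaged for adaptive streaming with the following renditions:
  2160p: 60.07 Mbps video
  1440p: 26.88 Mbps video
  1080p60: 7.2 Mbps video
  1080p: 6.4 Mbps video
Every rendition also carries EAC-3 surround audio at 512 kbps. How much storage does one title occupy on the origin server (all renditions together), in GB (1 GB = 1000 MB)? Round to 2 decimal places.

Audio: 512 kbps = 0.512 Mbps.
Sum of rendition bitrates: (60.07+0.512) + (26.88+0.512) + (7.2+0.512) + (6.4+0.512) = 102.598 Mbps.
× 1232 s = 126,401 Mb = 15,800 MB = 15.80 GB.

15.80 GB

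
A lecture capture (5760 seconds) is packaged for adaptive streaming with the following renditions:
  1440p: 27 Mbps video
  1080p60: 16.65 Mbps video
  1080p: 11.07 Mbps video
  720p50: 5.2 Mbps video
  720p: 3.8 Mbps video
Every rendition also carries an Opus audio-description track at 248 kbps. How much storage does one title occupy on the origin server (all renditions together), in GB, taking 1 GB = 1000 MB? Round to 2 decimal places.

46.77 GB

Audio: 248 kbps = 0.248 Mbps.
Sum of rendition bitrates: (27+0.248) + (16.65+0.248) + (11.07+0.248) + (5.2+0.248) + (3.8+0.248) = 64.960 Mbps.
× 5760 s = 374,170 Mb = 46,771 MB = 46.77 GB.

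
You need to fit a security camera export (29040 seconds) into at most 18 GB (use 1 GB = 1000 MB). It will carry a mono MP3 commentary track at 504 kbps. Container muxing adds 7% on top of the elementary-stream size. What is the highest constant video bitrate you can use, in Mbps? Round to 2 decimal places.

4.13 Mbps

Budget: 18 GB = 144000.0 Mb.
Stream payload after overhead: 144000.0 / 1.07 = 134579.4 Mb.
Total bitrate budget: 134579.4 Mb / 29040 s = 4.634 Mbps.
Audio: 504 kbps = 0.504 Mbps.
Video: 4.634 − 0.504 = 4.130 Mbps.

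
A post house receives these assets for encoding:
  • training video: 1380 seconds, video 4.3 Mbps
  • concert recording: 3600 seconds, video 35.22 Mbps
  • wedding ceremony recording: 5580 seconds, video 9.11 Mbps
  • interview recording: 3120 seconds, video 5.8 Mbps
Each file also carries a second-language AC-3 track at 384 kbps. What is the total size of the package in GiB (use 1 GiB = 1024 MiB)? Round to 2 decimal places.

Audio: 384 kbps = 0.384 Mbps.
training video: 4.684 Mbps × 1380 s = 6463.9 Mb
concert recording: 35.604 Mbps × 3600 s = 128174.4 Mb
wedding ceremony recording: 9.494 Mbps × 5580 s = 52976.5 Mb
interview recording: 6.184 Mbps × 3120 s = 19294.1 Mb
Total: 206908.9 Mb = 25863.6 MB.
= 24.09 GiB.

24.09 GiB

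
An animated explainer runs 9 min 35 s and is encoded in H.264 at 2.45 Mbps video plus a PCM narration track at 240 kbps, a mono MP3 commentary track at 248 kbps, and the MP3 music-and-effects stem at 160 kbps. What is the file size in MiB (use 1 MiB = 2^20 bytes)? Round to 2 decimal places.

9 min 35 s = 575 s
Audio total: 240 + 248 + 160 = 648 kbps = 0.648 Mbps.
Total bitrate: 2.45 + 0.648 = 3.098 Mbps.
Stream data: 3.098 Mbps × 575 s = 1781.3 Mb.
1,781 Mb = 222,668,750 bytes ÷ 1,048,576 = 212.4 MiB.

212.35 MiB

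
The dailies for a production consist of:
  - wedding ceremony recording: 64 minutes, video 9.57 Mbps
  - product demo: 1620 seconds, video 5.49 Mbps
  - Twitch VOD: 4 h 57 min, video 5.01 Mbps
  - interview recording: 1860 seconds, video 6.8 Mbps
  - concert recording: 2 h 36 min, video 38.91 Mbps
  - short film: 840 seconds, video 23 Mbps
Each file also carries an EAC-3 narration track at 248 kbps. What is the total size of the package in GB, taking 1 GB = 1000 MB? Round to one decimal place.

Audio: 248 kbps = 0.248 Mbps.
wedding ceremony recording: 9.818 Mbps × 3840 s = 37701.1 Mb
product demo: 5.738 Mbps × 1620 s = 9295.6 Mb
Twitch VOD: 5.258 Mbps × 17820 s = 93697.6 Mb
interview recording: 7.048 Mbps × 1860 s = 13109.3 Mb
concert recording: 39.158 Mbps × 9360 s = 366518.9 Mb
short film: 23.248 Mbps × 840 s = 19528.3 Mb
Total: 539850.7 Mb = 67481.3 MB.
= 67.48 GB.

67.5 GB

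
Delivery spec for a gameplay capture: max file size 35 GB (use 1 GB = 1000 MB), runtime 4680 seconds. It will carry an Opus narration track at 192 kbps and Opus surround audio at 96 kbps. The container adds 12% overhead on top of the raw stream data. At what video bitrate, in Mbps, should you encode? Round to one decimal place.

53.1 Mbps

Budget: 35 GB = 280000.0 Mb.
Stream payload after overhead: 280000.0 / 1.12 = 250000.0 Mb.
Total bitrate budget: 250000.0 Mb / 4680 s = 53.419 Mbps.
Audio total: 192 + 96 = 288 kbps = 0.288 Mbps.
Video: 53.419 − 0.288 = 53.131 Mbps.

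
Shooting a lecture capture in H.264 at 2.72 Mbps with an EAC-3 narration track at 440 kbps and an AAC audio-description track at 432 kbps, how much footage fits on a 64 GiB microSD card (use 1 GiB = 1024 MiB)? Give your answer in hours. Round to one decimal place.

42.5 hours

Audio total: 440 + 432 = 872 kbps = 0.872 Mbps.
Total bitrate: 2.72 + 0.872 = 3.592 Mbps.
Capacity: 64 GiB = 549,756 Mb.
Recording time: 549,756 / 3.592 = 153,050 s ≈ 42.5 hours.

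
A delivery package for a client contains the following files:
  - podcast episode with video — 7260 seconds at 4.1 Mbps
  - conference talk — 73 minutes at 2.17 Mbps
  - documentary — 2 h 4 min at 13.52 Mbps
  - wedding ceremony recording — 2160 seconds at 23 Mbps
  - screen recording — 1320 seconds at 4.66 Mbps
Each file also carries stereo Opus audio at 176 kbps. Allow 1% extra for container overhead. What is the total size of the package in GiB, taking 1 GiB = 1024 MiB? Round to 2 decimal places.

23.48 GiB

Audio: 176 kbps = 0.176 Mbps.
podcast episode with video: 4.276 Mbps × 7260 s × 1.01 = 31354.2 Mb
conference talk: 2.346 Mbps × 4380 s × 1.01 = 10378.2 Mb
documentary: 13.696 Mbps × 7440 s × 1.01 = 102917.2 Mb
wedding ceremony recording: 23.176 Mbps × 2160 s × 1.01 = 50560.8 Mb
screen recording: 4.836 Mbps × 1320 s × 1.01 = 6447.4 Mb
Total: 201657.8 Mb = 25207.2 MB.
= 23.48 GiB.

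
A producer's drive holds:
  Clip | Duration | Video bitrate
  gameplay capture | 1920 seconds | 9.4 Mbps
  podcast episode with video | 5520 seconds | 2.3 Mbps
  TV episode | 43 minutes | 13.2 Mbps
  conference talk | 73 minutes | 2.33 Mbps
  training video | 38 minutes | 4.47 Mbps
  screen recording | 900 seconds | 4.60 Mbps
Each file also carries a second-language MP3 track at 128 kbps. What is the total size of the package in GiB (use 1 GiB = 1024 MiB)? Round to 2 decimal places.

Audio: 128 kbps = 0.128 Mbps.
gameplay capture: 9.528 Mbps × 1920 s = 18293.8 Mb
podcast episode with video: 2.428 Mbps × 5520 s = 13402.6 Mb
TV episode: 13.328 Mbps × 2580 s = 34386.2 Mb
conference talk: 2.458 Mbps × 4380 s = 10766.0 Mb
training video: 4.598 Mbps × 2280 s = 10483.4 Mb
screen recording: 4.728 Mbps × 900 s = 4255.2 Mb
Total: 91587.2 Mb = 11448.4 MB.
= 10.66 GiB.

10.66 GiB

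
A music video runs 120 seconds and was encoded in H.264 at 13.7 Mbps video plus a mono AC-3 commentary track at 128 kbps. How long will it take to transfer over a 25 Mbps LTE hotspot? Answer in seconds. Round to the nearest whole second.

66 seconds

Audio: 128 kbps = 0.128 Mbps.
Total bitrate: 13.828 Mbps.
File: 13.828 Mbps × 120 s = 1659.4 Mb.
At 25 Mbps: 1659.4 / 25 = 66.4 s ≈ 66.4 seconds.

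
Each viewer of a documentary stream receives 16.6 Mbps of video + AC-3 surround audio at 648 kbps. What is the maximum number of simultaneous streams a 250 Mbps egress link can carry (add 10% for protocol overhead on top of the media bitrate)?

13

Audio: 648 kbps = 0.648 Mbps.
Per-viewer media rate: 17.248 Mbps.
On the wire with 10% overhead: 18.973 Mbps.
250 Mbps = 250.0 Mbps; 250.0 / 18.973 = 13.18 → 13 viewers.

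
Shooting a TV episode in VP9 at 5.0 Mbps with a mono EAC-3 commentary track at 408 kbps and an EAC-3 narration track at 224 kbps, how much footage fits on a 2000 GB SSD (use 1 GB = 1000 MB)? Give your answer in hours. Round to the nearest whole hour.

Audio total: 408 + 224 = 632 kbps = 0.632 Mbps.
Total bitrate: 5.0 + 0.632 = 5.632 Mbps.
Capacity: 2000 GB = 16,000,000 Mb.
Recording time: 16,000,000 / 5.632 = 2,840,909 s ≈ 789 hours.

789 hours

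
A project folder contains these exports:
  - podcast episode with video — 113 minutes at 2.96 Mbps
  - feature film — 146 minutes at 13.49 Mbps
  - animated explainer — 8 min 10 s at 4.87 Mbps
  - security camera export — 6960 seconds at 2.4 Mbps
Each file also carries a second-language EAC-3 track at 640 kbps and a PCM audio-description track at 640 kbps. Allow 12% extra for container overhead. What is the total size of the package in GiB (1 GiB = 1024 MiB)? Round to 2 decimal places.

Audio total: 640 + 640 = 1280 kbps = 1.280 Mbps.
podcast episode with video: 4.240 Mbps × 6780 s × 1.12 = 32196.9 Mb
feature film: 14.770 Mbps × 8760 s × 1.12 = 144911.4 Mb
animated explainer: 6.150 Mbps × 490 s × 1.12 = 3375.1 Mb
security camera export: 3.680 Mbps × 6960 s × 1.12 = 28686.3 Mb
Total: 209169.7 Mb = 26146.2 MB.
= 24.35 GiB.

24.35 GiB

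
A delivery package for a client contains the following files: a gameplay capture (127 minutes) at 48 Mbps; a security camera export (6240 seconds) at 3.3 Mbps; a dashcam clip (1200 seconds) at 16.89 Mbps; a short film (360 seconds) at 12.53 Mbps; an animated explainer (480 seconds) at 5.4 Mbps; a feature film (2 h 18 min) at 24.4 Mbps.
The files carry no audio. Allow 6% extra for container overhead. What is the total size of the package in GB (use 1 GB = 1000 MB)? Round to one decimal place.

81.6 GB

gameplay capture: 48.000 Mbps × 7620 s × 1.06 = 387705.6 Mb
security camera export: 3.300 Mbps × 6240 s × 1.06 = 21827.5 Mb
dashcam clip: 16.890 Mbps × 1200 s × 1.06 = 21484.1 Mb
short film: 12.530 Mbps × 360 s × 1.06 = 4781.4 Mb
animated explainer: 5.400 Mbps × 480 s × 1.06 = 2747.5 Mb
feature film: 24.400 Mbps × 8280 s × 1.06 = 214153.9 Mb
Total: 652700.1 Mb = 81587.5 MB.
= 81.59 GB.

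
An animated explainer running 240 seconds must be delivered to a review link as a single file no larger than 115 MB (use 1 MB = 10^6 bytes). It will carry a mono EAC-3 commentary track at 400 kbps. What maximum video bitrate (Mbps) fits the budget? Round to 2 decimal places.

3.43 Mbps

Budget: 115 MB = 920.0 Mb.
Total bitrate budget: 920.0 Mb / 240 s = 3.833 Mbps.
Audio: 400 kbps = 0.400 Mbps.
Video: 3.833 − 0.400 = 3.433 Mbps.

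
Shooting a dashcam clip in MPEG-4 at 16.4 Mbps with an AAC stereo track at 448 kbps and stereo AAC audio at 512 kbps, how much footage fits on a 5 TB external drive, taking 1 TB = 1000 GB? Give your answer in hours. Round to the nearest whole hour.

640 hours

Audio total: 448 + 512 = 960 kbps = 0.960 Mbps.
Total bitrate: 16.4 + 0.960 = 17.360 Mbps.
Capacity: 5 TB = 40,000,000 Mb.
Recording time: 40,000,000 / 17.360 = 2,304,147 s ≈ 640 hours.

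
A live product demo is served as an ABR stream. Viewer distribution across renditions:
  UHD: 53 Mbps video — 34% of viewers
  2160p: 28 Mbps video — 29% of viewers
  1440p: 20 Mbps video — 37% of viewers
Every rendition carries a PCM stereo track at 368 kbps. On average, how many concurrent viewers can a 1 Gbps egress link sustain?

29

Audio: 368 kbps = 0.368 Mbps.
Average per-viewer bitrate: 0.34×53.368 + 0.29×28.368 + 0.37×20.368 = 33.908 Mbps.
1 Gbps = 1,000 Mbps; 1,000 / 33.908 = 29.49 → 29.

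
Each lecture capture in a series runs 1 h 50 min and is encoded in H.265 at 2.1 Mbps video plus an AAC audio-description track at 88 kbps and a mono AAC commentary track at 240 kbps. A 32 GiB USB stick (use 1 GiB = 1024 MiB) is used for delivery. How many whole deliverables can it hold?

1 h 50 min = 110 min = 6600 s
Audio total: 88 + 240 = 328 kbps = 0.328 Mbps.
Total bitrate: 2.428 Mbps.
Per item: 2.428 Mbps × 6600 s = 16,025 Mb = 2,003 MB.
Capacity: 32 GiB = 274,878 Mb; 17.15 items → 17 complete.

17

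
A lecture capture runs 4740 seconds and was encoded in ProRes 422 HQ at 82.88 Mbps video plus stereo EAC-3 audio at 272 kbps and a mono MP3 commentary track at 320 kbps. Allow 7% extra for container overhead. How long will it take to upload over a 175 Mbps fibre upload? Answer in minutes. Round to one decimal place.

40.3 minutes

Audio total: 272 + 320 = 592 kbps = 0.592 Mbps.
Total bitrate: 83.472 Mbps.
File: 83.472 Mbps × 4740 s = 395657.3 Mb.
With 7% container overhead: ×1.07. → 423353.3 Mb.
At 175 Mbps: 423353.3 / 175 = 2419.2 s ≈ 40.3 minutes.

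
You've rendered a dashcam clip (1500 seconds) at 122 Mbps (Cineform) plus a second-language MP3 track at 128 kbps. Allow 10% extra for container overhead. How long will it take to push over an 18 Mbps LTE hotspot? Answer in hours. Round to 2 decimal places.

Audio: 128 kbps = 0.128 Mbps.
Total bitrate: 122.128 Mbps.
File: 122.128 Mbps × 1500 s = 183192.0 Mb.
With 10% container overhead: ×1.10. → 201511.2 Mb.
At 18 Mbps: 201511.2 / 18 = 11195.1 s ≈ 3.11 hours.

3.11 hours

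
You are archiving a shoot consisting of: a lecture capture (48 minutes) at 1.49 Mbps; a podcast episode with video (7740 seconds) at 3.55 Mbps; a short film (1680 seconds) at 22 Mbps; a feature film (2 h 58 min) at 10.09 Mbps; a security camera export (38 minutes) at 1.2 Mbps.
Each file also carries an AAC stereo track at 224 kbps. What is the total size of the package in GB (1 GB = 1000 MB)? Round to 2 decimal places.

23.11 GB

Audio: 224 kbps = 0.224 Mbps.
lecture capture: 1.714 Mbps × 2880 s = 4936.3 Mb
podcast episode with video: 3.774 Mbps × 7740 s = 29210.8 Mb
short film: 22.224 Mbps × 1680 s = 37336.3 Mb
feature film: 10.314 Mbps × 10680 s = 110153.5 Mb
security camera export: 1.424 Mbps × 2280 s = 3246.7 Mb
Total: 184883.6 Mb = 23110.5 MB.
= 23.11 GB.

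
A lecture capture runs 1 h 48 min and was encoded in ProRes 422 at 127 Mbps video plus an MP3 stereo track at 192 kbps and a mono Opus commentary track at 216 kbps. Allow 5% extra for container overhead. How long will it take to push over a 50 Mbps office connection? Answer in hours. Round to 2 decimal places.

1 h 48 min = 108 min = 6480 s
Audio total: 192 + 216 = 408 kbps = 0.408 Mbps.
Total bitrate: 127.408 Mbps.
File: 127.408 Mbps × 6480 s = 825603.8 Mb.
With 5% container overhead: ×1.05. → 866884.0 Mb.
At 50 Mbps: 866884.0 / 50 = 17337.7 s ≈ 4.82 hours.

4.82 hours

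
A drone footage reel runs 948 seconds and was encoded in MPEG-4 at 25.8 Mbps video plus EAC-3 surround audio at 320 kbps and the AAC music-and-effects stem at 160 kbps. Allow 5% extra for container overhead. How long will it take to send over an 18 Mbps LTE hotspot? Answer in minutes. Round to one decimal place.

Audio total: 320 + 160 = 480 kbps = 0.480 Mbps.
Total bitrate: 26.280 Mbps.
File: 26.280 Mbps × 948 s = 24913.4 Mb.
With 5% container overhead: ×1.05. → 26159.1 Mb.
At 18 Mbps: 26159.1 / 18 = 1453.3 s ≈ 24.2 minutes.

24.2 minutes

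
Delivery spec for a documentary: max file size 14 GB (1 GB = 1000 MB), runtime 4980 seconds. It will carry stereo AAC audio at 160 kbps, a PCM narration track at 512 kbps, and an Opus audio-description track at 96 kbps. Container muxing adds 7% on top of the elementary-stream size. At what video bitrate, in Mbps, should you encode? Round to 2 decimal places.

Budget: 14 GB = 112000.0 Mb.
Stream payload after overhead: 112000.0 / 1.07 = 104672.9 Mb.
Total bitrate budget: 104672.9 Mb / 4980 s = 21.019 Mbps.
Audio total: 160 + 512 + 96 = 768 kbps = 0.768 Mbps.
Video: 21.019 − 0.768 = 20.251 Mbps.

20.25 Mbps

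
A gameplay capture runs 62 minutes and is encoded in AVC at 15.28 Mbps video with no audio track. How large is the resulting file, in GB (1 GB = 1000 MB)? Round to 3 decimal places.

62 min = 3720 s
Total bitrate: 15.28 Mbps.
Stream data: 15.280 Mbps × 3720 s = 56841.6 Mb.
56,842 Mb ÷ 8 = 7,105 MB → 7.105 GB.

7.105 GB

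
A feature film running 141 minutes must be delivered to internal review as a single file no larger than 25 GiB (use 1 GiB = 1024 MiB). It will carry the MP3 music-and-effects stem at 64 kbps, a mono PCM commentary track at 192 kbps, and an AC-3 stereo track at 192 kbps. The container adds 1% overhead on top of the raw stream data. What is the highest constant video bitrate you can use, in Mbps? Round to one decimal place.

24.7 Mbps

Budget: 25 GiB = 214748.4 Mb.
Stream payload after overhead: 214748.4 / 1.01 = 212622.1 Mb.
141 min = 8460 s
Total bitrate budget: 212622.1 Mb / 8460 s = 25.133 Mbps.
Audio total: 64 + 192 + 192 = 448 kbps = 0.448 Mbps.
Video: 25.133 − 0.448 = 24.685 Mbps.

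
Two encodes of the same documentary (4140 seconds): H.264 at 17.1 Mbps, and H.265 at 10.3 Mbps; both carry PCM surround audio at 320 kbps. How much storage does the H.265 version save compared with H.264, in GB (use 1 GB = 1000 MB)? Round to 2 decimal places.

Audio: 320 kbps = 0.320 Mbps.
H.264: 17.420 Mbps × 4140 s = 72118.8 Mb = 9.015 GB.
H.265: 10.620 Mbps × 4140 s = 43966.8 Mb = 5.496 GB.
Saving: 9.015 − 5.496 = 3.519 GB.

3.52 GB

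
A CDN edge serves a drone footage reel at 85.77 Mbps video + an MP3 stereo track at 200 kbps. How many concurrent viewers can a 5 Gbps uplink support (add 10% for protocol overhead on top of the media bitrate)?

Audio: 200 kbps = 0.200 Mbps.
Per-viewer media rate: 85.970 Mbps.
On the wire with 10% overhead: 94.567 Mbps.
5 Gbps = 5,000 Mbps; 5,000 / 94.567 = 52.87 → 52 viewers.

52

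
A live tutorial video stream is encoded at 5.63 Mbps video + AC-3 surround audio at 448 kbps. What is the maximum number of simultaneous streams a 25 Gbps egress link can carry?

Audio: 448 kbps = 0.448 Mbps.
Per-viewer media rate: 6.078 Mbps.
25 Gbps = 25,000 Mbps; 25,000 / 6.078 = 4113.20 → 4113 viewers.

4113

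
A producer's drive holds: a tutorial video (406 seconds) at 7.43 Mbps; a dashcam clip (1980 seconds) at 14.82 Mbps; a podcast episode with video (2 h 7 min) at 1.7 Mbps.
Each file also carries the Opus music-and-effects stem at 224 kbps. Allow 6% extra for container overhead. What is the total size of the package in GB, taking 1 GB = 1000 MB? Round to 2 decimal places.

6.30 GB

Audio: 224 kbps = 0.224 Mbps.
tutorial video: 7.654 Mbps × 406 s × 1.06 = 3294.0 Mb
dashcam clip: 15.044 Mbps × 1980 s × 1.06 = 31574.3 Mb
podcast episode with video: 1.924 Mbps × 7620 s × 1.06 = 15540.5 Mb
Total: 50408.9 Mb = 6301.1 MB.
= 6.301 GB.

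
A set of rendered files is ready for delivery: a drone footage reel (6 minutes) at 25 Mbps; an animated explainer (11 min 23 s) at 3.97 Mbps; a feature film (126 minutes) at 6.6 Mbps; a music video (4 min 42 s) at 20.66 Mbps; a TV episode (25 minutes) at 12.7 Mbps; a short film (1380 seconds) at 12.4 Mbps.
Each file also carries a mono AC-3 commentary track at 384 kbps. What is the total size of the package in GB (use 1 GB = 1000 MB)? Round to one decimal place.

13.5 GB

Audio: 384 kbps = 0.384 Mbps.
drone footage reel: 25.384 Mbps × 360 s = 9138.2 Mb
animated explainer: 4.354 Mbps × 683 s = 2973.8 Mb
feature film: 6.984 Mbps × 7560 s = 52799.0 Mb
music video: 21.044 Mbps × 282 s = 5934.4 Mb
TV episode: 13.084 Mbps × 1500 s = 19626.0 Mb
short film: 12.784 Mbps × 1380 s = 17641.9 Mb
Total: 108113.4 Mb = 13514.2 MB.
= 13.51 GB.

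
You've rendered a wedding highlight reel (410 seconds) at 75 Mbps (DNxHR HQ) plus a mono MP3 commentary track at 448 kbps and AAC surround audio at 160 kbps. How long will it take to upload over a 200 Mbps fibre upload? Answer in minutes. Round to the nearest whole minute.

Audio total: 448 + 160 = 608 kbps = 0.608 Mbps.
Total bitrate: 75.608 Mbps.
File: 75.608 Mbps × 410 s = 30999.3 Mb.
At 200 Mbps: 30999.3 / 200 = 155.0 s ≈ 2.58 minutes.

3 minutes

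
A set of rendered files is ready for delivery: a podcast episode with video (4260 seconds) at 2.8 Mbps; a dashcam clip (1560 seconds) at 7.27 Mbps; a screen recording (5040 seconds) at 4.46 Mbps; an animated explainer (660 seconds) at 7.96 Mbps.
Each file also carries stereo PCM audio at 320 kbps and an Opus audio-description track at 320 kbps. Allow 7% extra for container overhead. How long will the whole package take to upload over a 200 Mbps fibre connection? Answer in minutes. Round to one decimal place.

5.2 minutes

Audio total: 320 + 320 = 640 kbps = 0.640 Mbps.
podcast episode with video: 3.440 Mbps × 4260 s × 1.07 = 15680.2 Mb
dashcam clip: 7.910 Mbps × 1560 s × 1.07 = 13203.4 Mb
screen recording: 5.100 Mbps × 5040 s × 1.07 = 27503.3 Mb
animated explainer: 8.600 Mbps × 660 s × 1.07 = 6073.3 Mb
Total: 62460.2 Mb = 7807.5 MB.
At 200 Mbps: 62460.2 / 200 = 312 s ≈ 5.21 minutes.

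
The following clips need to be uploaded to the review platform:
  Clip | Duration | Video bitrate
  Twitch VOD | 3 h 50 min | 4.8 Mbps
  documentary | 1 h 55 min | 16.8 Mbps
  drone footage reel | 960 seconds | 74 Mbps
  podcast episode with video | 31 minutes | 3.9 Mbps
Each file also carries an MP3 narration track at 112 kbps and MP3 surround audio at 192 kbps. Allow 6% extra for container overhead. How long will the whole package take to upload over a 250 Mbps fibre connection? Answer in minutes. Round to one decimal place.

Audio total: 112 + 192 = 304 kbps = 0.304 Mbps.
Twitch VOD: 5.104 Mbps × 13800 s × 1.06 = 74661.3 Mb
documentary: 17.104 Mbps × 6900 s × 1.06 = 125098.7 Mb
drone footage reel: 74.304 Mbps × 960 s × 1.06 = 75611.8 Mb
podcast episode with video: 4.204 Mbps × 1860 s × 1.06 = 8288.6 Mb
Total: 283660.3 Mb = 35457.5 MB.
At 250 Mbps: 283660.3 / 250 = 1135 s ≈ 18.9 minutes.

18.9 minutes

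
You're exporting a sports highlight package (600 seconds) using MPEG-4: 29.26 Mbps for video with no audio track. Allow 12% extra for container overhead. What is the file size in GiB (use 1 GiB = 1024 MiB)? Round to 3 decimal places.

Total bitrate: 29.26 Mbps.
Stream data: 29.260 Mbps × 600 s = 17556.0 Mb.
With 12% container overhead: ×1.12.
19,663 Mb = 2,457,840,000 bytes ÷ 1,073,741,824 = 2.289 GiB.

2.289 GiB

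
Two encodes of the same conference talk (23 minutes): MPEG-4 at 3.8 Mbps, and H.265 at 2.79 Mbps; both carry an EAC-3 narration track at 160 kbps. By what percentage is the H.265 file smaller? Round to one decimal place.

23 min = 1380 s
Audio: 160 kbps = 0.160 Mbps.
MPEG-4: 3.960 Mbps × 1380 s = 5464.8 Mb = 0.683 GB.
H.265: 2.950 Mbps × 1380 s = 4071.0 Mb = 0.509 GB.
Reduction: (1 − 0.509/0.683) × 100 = 25.51%.

25.5%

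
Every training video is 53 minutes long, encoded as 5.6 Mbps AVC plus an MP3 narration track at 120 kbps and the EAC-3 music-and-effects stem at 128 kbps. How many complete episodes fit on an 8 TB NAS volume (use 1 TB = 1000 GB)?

53 min = 3180 s
Audio total: 120 + 128 = 248 kbps = 0.248 Mbps.
Total bitrate: 5.848 Mbps.
Per item: 5.848 Mbps × 3180 s = 18,597 Mb = 2,325 MB.
Capacity: 8 TB = 64,000,000 Mb; 3441.48 items → 3441 complete.

3441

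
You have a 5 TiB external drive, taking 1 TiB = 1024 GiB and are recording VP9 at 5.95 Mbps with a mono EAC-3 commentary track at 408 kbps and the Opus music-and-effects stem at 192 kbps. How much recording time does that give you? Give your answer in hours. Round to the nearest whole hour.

Audio total: 408 + 192 = 600 kbps = 0.600 Mbps.
Total bitrate: 5.95 + 0.600 = 6.550 Mbps.
Capacity: 5 TiB = 43,980,465 Mb.
Recording time: 43,980,465 / 6.550 = 6,714,575 s ≈ 1,865 hours.

1865 hours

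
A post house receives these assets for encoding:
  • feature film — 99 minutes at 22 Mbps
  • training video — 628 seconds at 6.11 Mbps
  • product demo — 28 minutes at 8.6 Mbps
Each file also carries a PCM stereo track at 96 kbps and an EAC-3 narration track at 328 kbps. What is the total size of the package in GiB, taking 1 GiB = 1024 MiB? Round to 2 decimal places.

Audio total: 96 + 328 = 424 kbps = 0.424 Mbps.
feature film: 22.424 Mbps × 5940 s = 133198.6 Mb
training video: 6.534 Mbps × 628 s = 4103.4 Mb
product demo: 9.024 Mbps × 1680 s = 15160.3 Mb
Total: 152462.2 Mb = 19057.8 MB.
= 17.75 GiB.

17.75 GiB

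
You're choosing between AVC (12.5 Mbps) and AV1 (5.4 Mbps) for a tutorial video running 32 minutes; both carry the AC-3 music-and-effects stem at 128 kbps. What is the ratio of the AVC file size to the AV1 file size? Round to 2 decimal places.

2.28

32 min = 1920 s
Audio: 128 kbps = 0.128 Mbps.
AVC: 12.628 Mbps × 1920 s = 24245.8 Mb = 2.823 GiB.
AV1: 5.528 Mbps × 1920 s = 10613.8 Mb = 1.236 GiB.
Ratio: 2.823 / 1.236 = 2.284.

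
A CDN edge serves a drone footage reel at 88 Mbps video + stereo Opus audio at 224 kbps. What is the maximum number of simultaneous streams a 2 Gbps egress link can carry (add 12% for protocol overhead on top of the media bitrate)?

20

Audio: 224 kbps = 0.224 Mbps.
Per-viewer media rate: 88.224 Mbps.
On the wire with 12% overhead: 98.811 Mbps.
2 Gbps = 2,000 Mbps; 2,000 / 98.811 = 20.24 → 20 viewers.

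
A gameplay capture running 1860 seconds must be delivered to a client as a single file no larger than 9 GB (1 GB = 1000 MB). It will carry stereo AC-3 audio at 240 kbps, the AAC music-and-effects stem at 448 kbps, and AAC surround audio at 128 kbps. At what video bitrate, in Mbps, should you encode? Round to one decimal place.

37.9 Mbps

Budget: 9 GB = 72000.0 Mb.
Total bitrate budget: 72000.0 Mb / 1860 s = 38.710 Mbps.
Audio total: 240 + 448 + 128 = 816 kbps = 0.816 Mbps.
Video: 38.710 − 0.816 = 37.894 Mbps.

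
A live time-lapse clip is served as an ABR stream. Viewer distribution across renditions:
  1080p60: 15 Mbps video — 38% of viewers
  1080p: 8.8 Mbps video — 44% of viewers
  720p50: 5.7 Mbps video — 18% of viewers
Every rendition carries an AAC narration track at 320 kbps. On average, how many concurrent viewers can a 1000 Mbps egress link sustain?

Audio: 320 kbps = 0.320 Mbps.
Average per-viewer bitrate: 0.38×15.320 + 0.44×9.120 + 0.18×6.020 = 10.918 Mbps.
1000 Mbps = 1,000 Mbps; 1,000 / 10.918 = 91.59 → 91.

91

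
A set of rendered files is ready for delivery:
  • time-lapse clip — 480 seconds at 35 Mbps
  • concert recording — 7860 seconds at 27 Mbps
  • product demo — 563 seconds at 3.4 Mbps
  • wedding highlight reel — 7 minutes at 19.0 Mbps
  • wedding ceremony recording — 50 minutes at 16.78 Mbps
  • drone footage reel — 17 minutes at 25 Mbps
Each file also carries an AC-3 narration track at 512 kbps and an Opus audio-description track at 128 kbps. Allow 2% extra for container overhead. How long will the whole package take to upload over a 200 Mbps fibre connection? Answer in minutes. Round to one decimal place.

Audio total: 512 + 128 = 640 kbps = 0.640 Mbps.
time-lapse clip: 35.640 Mbps × 480 s × 1.02 = 17449.3 Mb
concert recording: 27.640 Mbps × 7860 s × 1.02 = 221595.4 Mb
product demo: 4.040 Mbps × 563 s × 1.02 = 2320.0 Mb
wedding highlight reel: 19.640 Mbps × 420 s × 1.02 = 8413.8 Mb
wedding ceremony recording: 17.420 Mbps × 3000 s × 1.02 = 53305.2 Mb
drone footage reel: 25.640 Mbps × 1020 s × 1.02 = 26675.9 Mb
Total: 329759.6 Mb = 41219.9 MB.
At 200 Mbps: 329759.6 / 200 = 1649 s ≈ 27.5 minutes.

27.5 minutes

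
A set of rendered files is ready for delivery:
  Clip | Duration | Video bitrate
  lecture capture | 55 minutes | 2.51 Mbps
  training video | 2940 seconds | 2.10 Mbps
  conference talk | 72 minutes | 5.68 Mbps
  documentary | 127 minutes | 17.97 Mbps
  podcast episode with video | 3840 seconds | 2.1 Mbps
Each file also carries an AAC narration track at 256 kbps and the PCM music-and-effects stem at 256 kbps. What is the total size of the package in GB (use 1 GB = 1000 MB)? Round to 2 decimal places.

24.41 GB

Audio total: 256 + 256 = 512 kbps = 0.512 Mbps.
lecture capture: 3.022 Mbps × 3300 s = 9972.6 Mb
training video: 2.612 Mbps × 2940 s = 7679.3 Mb
conference talk: 6.192 Mbps × 4320 s = 26749.4 Mb
documentary: 18.482 Mbps × 7620 s = 140832.8 Mb
podcast episode with video: 2.612 Mbps × 3840 s = 10030.1 Mb
Total: 195264.2 Mb = 24408.0 MB.
= 24.41 GB.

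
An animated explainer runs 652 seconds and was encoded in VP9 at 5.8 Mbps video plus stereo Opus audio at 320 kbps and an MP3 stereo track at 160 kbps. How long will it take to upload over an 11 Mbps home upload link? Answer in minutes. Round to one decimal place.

6.2 minutes

Audio total: 320 + 160 = 480 kbps = 0.480 Mbps.
Total bitrate: 6.280 Mbps.
File: 6.280 Mbps × 652 s = 4094.6 Mb.
At 11 Mbps: 4094.6 / 11 = 372.2 s ≈ 6.2 minutes.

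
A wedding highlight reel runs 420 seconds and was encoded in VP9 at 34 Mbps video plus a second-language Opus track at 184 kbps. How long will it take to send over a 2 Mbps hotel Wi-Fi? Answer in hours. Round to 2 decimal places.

Audio: 184 kbps = 0.184 Mbps.
Total bitrate: 34.184 Mbps.
File: 34.184 Mbps × 420 s = 14357.3 Mb.
At 2 Mbps: 14357.3 / 2 = 7178.6 s ≈ 1.99 hours.

1.99 hours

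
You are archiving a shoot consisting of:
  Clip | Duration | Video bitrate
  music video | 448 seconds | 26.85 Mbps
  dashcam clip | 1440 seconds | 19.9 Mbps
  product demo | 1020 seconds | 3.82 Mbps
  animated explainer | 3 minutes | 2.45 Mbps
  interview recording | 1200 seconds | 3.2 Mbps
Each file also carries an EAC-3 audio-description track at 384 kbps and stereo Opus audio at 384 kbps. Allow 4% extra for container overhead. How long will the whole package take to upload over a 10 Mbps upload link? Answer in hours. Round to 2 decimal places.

1.51 hours

Audio total: 384 + 384 = 768 kbps = 0.768 Mbps.
music video: 27.618 Mbps × 448 s × 1.04 = 12867.8 Mb
dashcam clip: 20.668 Mbps × 1440 s × 1.04 = 30952.4 Mb
product demo: 4.588 Mbps × 1020 s × 1.04 = 4867.0 Mb
animated explainer: 3.218 Mbps × 180 s × 1.04 = 602.4 Mb
interview recording: 3.968 Mbps × 1200 s × 1.04 = 4952.1 Mb
Total: 54241.6 Mb = 6780.2 MB.
At 10 Mbps: 54241.6 / 10 = 5424 s ≈ 1.51 hours.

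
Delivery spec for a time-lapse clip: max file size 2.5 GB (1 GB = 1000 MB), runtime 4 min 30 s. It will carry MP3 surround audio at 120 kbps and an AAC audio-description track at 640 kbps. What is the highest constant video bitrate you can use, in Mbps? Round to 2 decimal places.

Budget: 2.5 GB = 20000.0 Mb.
4 min 30 s = 270 s
Total bitrate budget: 20000.0 Mb / 270 s = 74.074 Mbps.
Audio total: 120 + 640 = 760 kbps = 0.760 Mbps.
Video: 74.074 − 0.760 = 73.314 Mbps.

73.31 Mbps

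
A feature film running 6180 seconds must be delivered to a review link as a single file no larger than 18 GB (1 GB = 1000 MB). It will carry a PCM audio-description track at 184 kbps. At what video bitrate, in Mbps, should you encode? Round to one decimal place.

Budget: 18 GB = 144000.0 Mb.
Total bitrate budget: 144000.0 Mb / 6180 s = 23.301 Mbps.
Audio: 184 kbps = 0.184 Mbps.
Video: 23.301 − 0.184 = 23.117 Mbps.

23.1 Mbps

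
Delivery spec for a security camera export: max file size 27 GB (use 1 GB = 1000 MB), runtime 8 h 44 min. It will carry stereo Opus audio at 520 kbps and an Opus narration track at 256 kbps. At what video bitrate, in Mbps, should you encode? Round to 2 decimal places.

Budget: 27 GB = 216000.0 Mb.
8 h 44 min = 524 min = 31440 s
Total bitrate budget: 216000.0 Mb / 31440 s = 6.870 Mbps.
Audio total: 520 + 256 = 776 kbps = 0.776 Mbps.
Video: 6.870 − 0.776 = 6.094 Mbps.

6.09 Mbps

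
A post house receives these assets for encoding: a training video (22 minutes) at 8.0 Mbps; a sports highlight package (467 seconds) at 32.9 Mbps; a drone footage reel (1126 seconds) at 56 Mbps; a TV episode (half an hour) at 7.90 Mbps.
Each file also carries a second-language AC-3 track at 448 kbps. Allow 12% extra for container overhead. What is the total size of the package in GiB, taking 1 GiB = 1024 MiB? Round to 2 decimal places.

Audio: 448 kbps = 0.448 Mbps.
training video: 8.448 Mbps × 1320 s × 1.12 = 12489.5 Mb
sports highlight package: 33.348 Mbps × 467 s × 1.12 = 17442.3 Mb
drone footage reel: 56.448 Mbps × 1126 s × 1.12 = 71187.7 Mb
TV episode: 8.348 Mbps × 1800 s × 1.12 = 16829.6 Mb
Total: 117949.1 Mb = 14743.6 MB.
= 13.73 GiB.

13.73 GiB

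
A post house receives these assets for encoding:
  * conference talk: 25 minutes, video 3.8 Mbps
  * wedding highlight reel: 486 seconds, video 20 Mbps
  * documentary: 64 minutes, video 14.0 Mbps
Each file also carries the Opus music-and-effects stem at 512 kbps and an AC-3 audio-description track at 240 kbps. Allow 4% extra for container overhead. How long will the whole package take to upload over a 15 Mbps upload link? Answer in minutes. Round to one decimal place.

85.0 minutes

Audio total: 512 + 240 = 752 kbps = 0.752 Mbps.
conference talk: 4.552 Mbps × 1500 s × 1.04 = 7101.1 Mb
wedding highlight reel: 20.752 Mbps × 486 s × 1.04 = 10488.9 Mb
documentary: 14.752 Mbps × 3840 s × 1.04 = 58913.6 Mb
Total: 76503.6 Mb = 9562.9 MB.
At 15 Mbps: 76503.6 / 15 = 5100 s ≈ 85 minutes.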